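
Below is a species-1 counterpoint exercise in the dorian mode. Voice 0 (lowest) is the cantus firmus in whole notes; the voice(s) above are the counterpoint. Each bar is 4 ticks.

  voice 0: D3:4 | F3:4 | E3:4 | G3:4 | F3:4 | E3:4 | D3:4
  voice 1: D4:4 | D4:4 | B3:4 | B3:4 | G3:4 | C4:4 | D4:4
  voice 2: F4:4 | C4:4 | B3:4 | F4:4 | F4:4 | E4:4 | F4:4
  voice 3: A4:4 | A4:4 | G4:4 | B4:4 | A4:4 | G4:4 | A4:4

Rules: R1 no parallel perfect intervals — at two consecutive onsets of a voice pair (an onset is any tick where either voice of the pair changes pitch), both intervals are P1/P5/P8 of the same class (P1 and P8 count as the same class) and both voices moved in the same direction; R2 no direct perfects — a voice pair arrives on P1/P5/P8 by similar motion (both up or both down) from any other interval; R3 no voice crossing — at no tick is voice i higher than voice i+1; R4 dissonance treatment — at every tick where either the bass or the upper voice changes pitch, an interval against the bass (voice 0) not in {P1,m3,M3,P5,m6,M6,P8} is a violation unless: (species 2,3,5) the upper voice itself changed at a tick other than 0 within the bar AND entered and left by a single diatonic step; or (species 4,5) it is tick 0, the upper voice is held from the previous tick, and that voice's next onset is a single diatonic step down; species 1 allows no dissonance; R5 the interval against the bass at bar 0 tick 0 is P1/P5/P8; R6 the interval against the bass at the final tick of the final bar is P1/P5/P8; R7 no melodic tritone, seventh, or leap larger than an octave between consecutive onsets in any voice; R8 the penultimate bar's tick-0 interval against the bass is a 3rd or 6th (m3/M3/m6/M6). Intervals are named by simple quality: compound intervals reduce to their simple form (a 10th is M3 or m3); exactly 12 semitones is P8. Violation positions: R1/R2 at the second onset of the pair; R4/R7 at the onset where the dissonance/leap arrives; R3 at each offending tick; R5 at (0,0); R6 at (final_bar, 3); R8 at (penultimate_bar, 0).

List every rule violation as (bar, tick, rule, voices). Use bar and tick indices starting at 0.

(0, 0, R5, (0, 2))
(1, 0, R3, (1, 2))
(1, 1, R3, (1, 2))
(1, 2, R3, (1, 2))
(1, 3, R3, (1, 2))
(2, 0, R1, (0, 2))
(2, 0, R2, (0, 1))
(2, 0, R2, (1, 2))
(3, 0, R4, (0, 2))
(3, 0, R7, (2,))
(4, 0, R4, (0, 1))
(5, 0, R1, (0, 2))
(5, 0, R8, (0, 2))
(6, 0, R1, (1, 3))
(6, 3, R6, (0, 2))

bar 0: v0=D3 v1=D4 v2=F4 v3=A4 downbeat P5
bar 1: v0=F3 v1=D4 v2=C4 v3=A4 downbeat M3
bar 2: v0=E3 v1=B3 v2=B3 v3=G4 downbeat m3
bar 3: v0=G3 v1=B3 v2=F4 v3=B4 downbeat M3
bar 4: v0=F3 v1=G3 v2=F4 v3=A4 downbeat M3
bar 5: v0=E3 v1=C4 v2=E4 v3=G4 downbeat m3
bar 6: v0=D3 v1=D4 v2=F4 v3=A4 downbeat P5
  -> R5 @ bar 0 tick 0 v(0, 2): opens on m3
  -> R3 @ bar 1 tick 0 v(1, 2): D4 above C4
  -> R3 @ bar 1 tick 1 v(1, 2): D4 above C4
  -> R3 @ bar 1 tick 2 v(1, 2): D4 above C4
  -> R3 @ bar 1 tick 3 v(1, 2): D4 above C4
  -> R1 @ bar 2 tick 0 v(0, 2): F3/C4 P5 -> E3/B3 P5 similar
  -> R2 @ bar 2 tick 0 v(0, 1): F3/D4 M6 -> E3/B3 P5 similar
  -> R2 @ bar 2 tick 0 v(1, 2): D4/C4 M2 -> B3/B3 P1 similar
  -> R4 @ bar 3 tick 0 v(0, 2): G3/F4 m7 untreated
  -> R7 @ bar 3 tick 0 v(2,): B3->F4 leap 6st
  -> R4 @ bar 4 tick 0 v(0, 1): F3/G3 M2 untreated
  -> R1 @ bar 5 tick 0 v(0, 2): F3/F4 P8 -> E3/E4 P8 similar
  -> R8 @ bar 5 tick 0 v(0, 2): penult P8 not 3rd/6th
  -> R1 @ bar 6 tick 0 v(1, 3): C4/G4 P5 -> D4/A4 P5 similar
  -> R6 @ bar 6 tick 3 v(0, 2): closes on m3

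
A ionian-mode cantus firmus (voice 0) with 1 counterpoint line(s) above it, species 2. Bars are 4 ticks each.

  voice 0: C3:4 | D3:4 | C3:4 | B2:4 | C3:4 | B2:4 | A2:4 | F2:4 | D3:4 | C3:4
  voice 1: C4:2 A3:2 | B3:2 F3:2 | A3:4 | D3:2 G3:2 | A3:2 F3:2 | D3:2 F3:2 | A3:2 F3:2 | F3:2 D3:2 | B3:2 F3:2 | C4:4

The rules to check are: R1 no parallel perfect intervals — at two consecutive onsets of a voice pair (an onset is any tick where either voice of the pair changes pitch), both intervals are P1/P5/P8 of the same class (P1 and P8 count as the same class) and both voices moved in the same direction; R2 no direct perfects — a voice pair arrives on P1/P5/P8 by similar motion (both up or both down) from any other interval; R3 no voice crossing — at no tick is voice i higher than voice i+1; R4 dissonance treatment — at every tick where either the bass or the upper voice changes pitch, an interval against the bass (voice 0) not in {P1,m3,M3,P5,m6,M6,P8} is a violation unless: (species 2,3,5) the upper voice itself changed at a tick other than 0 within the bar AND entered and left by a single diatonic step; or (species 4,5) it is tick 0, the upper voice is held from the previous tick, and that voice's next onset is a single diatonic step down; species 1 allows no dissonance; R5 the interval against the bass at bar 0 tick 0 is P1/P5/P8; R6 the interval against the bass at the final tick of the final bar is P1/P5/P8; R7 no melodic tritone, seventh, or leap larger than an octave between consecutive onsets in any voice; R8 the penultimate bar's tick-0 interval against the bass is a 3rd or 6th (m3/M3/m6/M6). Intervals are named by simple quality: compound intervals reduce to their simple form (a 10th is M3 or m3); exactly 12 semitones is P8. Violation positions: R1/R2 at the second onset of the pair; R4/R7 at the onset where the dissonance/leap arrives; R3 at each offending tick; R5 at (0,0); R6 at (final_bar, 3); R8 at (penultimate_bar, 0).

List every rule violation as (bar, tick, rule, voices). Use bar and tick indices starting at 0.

bar 0: v0=C3 v1=C4 downbeat P8
bar 1: v0=D3 v1=B3 downbeat M6
bar 2: v0=C3 v1=A3 downbeat M6
bar 3: v0=B2 v1=D3 downbeat m3
bar 4: v0=C3 v1=A3 downbeat M6
bar 5: v0=B2 v1=D3 downbeat m3
bar 6: v0=A2 v1=A3 downbeat P8
bar 7: v0=F2 v1=F3 downbeat P8
bar 8: v0=D3 v1=B3 downbeat M6
bar 9: v0=C3 v1=C4 downbeat P8
  -> R7 @ bar 1 tick 2 v(1,): B3->F3 leap 6st
  -> R4 @ bar 4 tick 2 v(0, 1): C3/F3 P4 untreated
  -> R4 @ bar 5 tick 2 v(0, 1): B2/F3 TT untreated
  -> R7 @ bar 8 tick 2 v(1,): B3->F3 leap 6st

(1, 2, R7, (1,))
(4, 2, R4, (0, 1))
(5, 2, R4, (0, 1))
(8, 2, R7, (1,))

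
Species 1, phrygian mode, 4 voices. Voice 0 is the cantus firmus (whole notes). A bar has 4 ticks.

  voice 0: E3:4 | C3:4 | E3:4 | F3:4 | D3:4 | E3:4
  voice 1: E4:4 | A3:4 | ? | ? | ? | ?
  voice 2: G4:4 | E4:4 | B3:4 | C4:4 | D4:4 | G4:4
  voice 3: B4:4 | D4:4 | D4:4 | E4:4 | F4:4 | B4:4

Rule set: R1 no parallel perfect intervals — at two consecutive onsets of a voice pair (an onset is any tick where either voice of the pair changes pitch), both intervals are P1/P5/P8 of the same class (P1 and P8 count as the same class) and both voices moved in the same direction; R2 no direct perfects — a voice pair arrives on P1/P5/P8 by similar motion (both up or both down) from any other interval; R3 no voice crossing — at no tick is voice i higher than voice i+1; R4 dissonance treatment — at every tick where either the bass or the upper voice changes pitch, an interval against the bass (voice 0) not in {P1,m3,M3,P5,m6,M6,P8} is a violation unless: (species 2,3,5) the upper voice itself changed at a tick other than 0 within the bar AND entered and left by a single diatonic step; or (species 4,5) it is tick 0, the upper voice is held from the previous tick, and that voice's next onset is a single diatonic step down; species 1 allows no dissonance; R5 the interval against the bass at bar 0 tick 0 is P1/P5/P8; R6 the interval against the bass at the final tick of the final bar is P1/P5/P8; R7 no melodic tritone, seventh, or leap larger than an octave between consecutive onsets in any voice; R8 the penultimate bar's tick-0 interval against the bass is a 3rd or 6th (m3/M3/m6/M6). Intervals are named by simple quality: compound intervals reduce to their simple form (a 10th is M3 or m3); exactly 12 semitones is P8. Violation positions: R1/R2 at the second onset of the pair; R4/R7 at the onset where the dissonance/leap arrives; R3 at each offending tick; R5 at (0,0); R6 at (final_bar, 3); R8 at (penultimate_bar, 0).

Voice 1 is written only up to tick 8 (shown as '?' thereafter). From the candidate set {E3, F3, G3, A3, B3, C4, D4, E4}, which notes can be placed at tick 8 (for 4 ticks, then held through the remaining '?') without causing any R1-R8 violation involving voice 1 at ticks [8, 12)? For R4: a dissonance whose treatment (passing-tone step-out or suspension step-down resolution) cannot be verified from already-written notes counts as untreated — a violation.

{G3}

E3: violates R1
F3: violates R4
G3: legal
A3: violates R4
B3: violates R2
C4: violates R3
D4: violates R3,R4
E4: violates R2,R3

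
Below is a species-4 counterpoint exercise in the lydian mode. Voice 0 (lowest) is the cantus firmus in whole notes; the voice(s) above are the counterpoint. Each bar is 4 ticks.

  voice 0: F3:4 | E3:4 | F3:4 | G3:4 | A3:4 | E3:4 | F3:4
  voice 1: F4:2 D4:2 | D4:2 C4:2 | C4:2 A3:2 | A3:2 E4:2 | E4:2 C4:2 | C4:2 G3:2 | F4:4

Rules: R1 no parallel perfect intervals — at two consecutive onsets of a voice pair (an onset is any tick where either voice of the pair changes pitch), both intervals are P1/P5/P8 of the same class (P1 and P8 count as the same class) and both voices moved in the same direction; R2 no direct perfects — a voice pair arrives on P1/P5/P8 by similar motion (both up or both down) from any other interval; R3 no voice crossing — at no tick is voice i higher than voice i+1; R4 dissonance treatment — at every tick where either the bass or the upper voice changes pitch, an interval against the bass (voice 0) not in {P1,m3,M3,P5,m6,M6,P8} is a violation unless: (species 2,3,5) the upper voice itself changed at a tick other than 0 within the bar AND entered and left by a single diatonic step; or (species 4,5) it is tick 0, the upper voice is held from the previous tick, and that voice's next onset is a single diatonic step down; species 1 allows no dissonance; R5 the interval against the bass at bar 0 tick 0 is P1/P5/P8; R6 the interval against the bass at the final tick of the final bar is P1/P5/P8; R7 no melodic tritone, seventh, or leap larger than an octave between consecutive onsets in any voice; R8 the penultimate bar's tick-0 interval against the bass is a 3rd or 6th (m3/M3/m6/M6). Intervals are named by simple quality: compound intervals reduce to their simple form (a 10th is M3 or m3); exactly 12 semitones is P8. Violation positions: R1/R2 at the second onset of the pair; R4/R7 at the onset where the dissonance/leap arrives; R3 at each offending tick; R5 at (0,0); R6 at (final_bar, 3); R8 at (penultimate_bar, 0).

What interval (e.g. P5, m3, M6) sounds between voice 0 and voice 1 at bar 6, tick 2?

voice 0=F3 voice 1=F4 -> P8

P8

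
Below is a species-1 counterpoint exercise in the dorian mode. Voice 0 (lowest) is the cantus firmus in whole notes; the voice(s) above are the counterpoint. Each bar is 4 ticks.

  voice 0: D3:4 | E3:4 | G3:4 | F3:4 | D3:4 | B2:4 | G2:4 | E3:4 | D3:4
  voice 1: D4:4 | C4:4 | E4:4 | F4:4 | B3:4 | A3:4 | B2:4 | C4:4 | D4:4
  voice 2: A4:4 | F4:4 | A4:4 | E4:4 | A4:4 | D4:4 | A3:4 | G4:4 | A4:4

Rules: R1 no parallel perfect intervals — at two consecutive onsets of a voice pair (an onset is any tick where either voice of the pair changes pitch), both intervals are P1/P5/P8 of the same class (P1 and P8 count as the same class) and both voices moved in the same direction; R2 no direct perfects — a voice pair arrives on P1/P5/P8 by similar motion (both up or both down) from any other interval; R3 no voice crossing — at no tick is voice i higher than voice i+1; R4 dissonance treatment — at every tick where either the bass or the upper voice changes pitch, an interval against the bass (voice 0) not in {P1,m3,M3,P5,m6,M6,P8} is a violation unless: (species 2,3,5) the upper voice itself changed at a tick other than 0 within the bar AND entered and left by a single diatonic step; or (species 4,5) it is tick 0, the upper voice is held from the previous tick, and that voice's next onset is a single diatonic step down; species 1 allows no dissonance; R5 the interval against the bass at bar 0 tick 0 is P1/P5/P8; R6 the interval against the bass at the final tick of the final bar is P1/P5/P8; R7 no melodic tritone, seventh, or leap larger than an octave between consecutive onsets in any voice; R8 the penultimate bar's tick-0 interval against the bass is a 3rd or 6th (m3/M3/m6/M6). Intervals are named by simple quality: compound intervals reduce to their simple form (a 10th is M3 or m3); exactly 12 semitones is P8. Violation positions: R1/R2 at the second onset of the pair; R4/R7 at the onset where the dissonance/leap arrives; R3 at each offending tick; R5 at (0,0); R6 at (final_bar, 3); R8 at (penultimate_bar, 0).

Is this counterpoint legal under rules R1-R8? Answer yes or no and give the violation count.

No (15 violations)

bar 0: v0=D3 v1=D4 v2=A4 (P5)
bar 1: v0=E3 v1=C4 v2=F4 (m2)
bar 2: v0=G3 v1=E4 v2=A4 (M2)
bar 3: v0=F3 v1=F4 v2=E4 (M7)
bar 4: v0=D3 v1=B3 v2=A4 (P5)
bar 5: v0=B2 v1=A3 v2=D4 (m3)
bar 6: v0=G2 v1=B2 v2=A3 (M2)
bar 7: v0=E3 v1=C4 v2=G4 (m3)
bar 8: v0=D3 v1=D4 v2=A4 (P5)
  R4 @ bar1.0: E3/F4 m2 untreated
  R4 @ bar2.0: G3/A4 M2 untreated
  R3 @ bar3.0: F4 above E4
  R4 @ bar3.0: F3/E4 M7 untreated
  R3 @ bar3.1: F4 above E4
  R3 @ bar3.2: F4 above E4
  R3 @ bar3.3: F4 above E4
  R7 @ bar4.0: F4->B3 leap 6st
  R4 @ bar5.0: B2/A3 m7 untreated
  R4 @ bar6.0: G2/A3 M2 untreated
  R7 @ bar6.0: A3->B2 leap 10st
  R2 @ bar7.0: B2/A3 m7 -> C4/G4 P5 similar
  R7 @ bar7.0: B2->C4 leap 13st
  R7 @ bar7.0: A3->G4 leap 10st
  R1 @ bar8.0: C4/G4 P5 -> D4/A4 P5 similar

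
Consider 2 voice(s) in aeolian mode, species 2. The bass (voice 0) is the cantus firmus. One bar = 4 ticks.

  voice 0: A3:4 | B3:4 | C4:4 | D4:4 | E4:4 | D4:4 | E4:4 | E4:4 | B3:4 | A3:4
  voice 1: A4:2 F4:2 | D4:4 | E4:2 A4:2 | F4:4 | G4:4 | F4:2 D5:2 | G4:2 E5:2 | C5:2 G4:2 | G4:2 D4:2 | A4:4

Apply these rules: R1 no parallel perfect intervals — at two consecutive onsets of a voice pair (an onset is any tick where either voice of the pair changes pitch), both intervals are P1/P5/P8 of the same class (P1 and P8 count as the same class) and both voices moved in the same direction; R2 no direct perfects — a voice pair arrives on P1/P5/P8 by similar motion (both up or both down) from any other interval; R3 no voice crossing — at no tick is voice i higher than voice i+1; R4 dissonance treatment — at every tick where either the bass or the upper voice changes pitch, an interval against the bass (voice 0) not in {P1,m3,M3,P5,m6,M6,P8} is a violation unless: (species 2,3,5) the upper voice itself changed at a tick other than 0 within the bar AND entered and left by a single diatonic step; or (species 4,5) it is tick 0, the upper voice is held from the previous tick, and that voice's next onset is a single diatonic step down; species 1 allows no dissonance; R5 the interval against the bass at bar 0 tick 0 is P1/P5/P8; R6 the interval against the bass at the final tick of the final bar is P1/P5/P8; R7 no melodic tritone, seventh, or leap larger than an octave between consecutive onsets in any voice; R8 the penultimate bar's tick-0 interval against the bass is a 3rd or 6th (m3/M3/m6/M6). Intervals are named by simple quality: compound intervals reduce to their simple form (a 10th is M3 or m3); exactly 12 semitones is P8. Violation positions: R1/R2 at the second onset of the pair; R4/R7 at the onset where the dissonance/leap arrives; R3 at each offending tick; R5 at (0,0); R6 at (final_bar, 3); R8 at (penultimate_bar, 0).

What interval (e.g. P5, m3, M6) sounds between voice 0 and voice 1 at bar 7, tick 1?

m6

voice 0=E4 voice 1=C5 -> m6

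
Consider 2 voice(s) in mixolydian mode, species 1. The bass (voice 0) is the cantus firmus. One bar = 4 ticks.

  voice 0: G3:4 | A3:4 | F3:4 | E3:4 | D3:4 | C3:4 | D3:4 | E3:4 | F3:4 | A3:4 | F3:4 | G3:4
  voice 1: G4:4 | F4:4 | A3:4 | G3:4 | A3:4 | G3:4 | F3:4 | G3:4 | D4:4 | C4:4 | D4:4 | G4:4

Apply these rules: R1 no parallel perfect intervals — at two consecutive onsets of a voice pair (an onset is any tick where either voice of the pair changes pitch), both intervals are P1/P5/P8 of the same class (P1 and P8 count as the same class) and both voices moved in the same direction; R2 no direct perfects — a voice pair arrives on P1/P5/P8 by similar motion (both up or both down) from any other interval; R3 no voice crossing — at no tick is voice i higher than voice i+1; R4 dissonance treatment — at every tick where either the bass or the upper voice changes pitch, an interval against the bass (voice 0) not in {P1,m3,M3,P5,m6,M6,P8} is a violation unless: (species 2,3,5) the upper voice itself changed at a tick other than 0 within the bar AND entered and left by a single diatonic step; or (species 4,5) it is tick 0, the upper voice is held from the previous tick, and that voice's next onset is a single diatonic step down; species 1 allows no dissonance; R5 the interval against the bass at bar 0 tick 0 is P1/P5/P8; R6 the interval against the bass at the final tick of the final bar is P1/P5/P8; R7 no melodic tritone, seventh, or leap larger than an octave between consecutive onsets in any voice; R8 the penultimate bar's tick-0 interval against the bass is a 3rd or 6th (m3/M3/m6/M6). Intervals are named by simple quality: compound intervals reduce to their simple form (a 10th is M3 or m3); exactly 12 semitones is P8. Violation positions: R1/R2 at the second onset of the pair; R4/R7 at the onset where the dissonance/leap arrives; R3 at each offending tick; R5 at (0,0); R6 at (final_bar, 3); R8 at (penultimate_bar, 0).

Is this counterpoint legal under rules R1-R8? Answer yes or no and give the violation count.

bar 0: v0=G3 v1=G4 (P8)
bar 1: v0=A3 v1=F4 (m6)
bar 2: v0=F3 v1=A3 (M3)
bar 3: v0=E3 v1=G3 (m3)
bar 4: v0=D3 v1=A3 (P5)
bar 5: v0=C3 v1=G3 (P5)
bar 6: v0=D3 v1=F3 (m3)
bar 7: v0=E3 v1=G3 (m3)
bar 8: v0=F3 v1=D4 (M6)
bar 9: v0=A3 v1=C4 (m3)
bar 10: v0=F3 v1=D4 (M6)
bar 11: v0=G3 v1=G4 (P8)
  R1 @ bar5.0: D3/A3 P5 -> C3/G3 P5 similar
  R2 @ bar11.0: F3/D4 M6 -> G3/G4 P8 similar

No (2 violations)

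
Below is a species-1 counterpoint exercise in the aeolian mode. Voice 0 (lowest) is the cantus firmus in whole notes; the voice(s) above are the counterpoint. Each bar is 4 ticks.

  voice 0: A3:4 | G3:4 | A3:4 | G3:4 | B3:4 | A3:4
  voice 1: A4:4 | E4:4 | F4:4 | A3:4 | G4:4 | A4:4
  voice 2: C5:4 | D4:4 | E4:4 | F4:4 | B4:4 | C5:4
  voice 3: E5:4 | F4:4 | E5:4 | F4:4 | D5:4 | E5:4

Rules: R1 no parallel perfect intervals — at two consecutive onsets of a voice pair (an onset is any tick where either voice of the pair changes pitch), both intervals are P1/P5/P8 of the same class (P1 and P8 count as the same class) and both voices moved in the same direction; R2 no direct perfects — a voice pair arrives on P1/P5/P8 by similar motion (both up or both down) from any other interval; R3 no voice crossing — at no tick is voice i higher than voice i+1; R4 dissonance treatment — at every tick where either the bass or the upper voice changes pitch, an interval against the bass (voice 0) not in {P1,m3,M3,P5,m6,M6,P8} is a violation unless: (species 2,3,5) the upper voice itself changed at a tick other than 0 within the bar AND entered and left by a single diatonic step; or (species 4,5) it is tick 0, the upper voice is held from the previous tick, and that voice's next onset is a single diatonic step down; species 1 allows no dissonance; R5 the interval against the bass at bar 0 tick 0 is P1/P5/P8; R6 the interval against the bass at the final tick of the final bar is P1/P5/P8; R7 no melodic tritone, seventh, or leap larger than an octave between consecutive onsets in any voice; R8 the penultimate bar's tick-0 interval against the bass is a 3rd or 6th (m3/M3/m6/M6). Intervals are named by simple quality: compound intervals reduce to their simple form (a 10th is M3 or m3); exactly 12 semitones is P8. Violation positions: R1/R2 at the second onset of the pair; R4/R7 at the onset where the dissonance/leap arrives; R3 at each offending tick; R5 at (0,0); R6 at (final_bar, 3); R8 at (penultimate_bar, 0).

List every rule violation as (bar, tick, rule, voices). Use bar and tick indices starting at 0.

bar 0: v0=A3 v1=A4 v2=C5 v3=E5 downbeat P5
bar 1: v0=G3 v1=E4 v2=D4 v3=F4 downbeat m7
bar 2: v0=A3 v1=F4 v2=E4 v3=E5 downbeat P5
bar 3: v0=G3 v1=A3 v2=F4 v3=F4 downbeat m7
bar 4: v0=B3 v1=G4 v2=B4 v3=D5 downbeat m3
bar 5: v0=A3 v1=A4 v2=C5 v3=E5 downbeat P5
  -> R5 @ bar 0 tick 0 v(0, 2): opens on m3
  -> R2 @ bar 1 tick 0 v(0, 2): A3/C5 m3 -> G3/D4 P5 similar
  -> R3 @ bar 1 tick 0 v(1, 2): E4 above D4
  -> R4 @ bar 1 tick 0 v(0, 3): G3/F4 m7 untreated
  -> R7 @ bar 1 tick 0 v(2,): C5->D4 leap 10st
  -> R7 @ bar 1 tick 0 v(3,): E5->F4 leap 11st
  -> R3 @ bar 1 tick 1 v(1, 2): E4 above D4
  -> R3 @ bar 1 tick 2 v(1, 2): E4 above D4
  -> R3 @ bar 1 tick 3 v(1, 2): E4 above D4
  -> R1 @ bar 2 tick 0 v(0, 2): G3/D4 P5 -> A3/E4 P5 similar
  -> R2 @ bar 2 tick 0 v(0, 3): G3/F4 m7 -> A3/E5 P5 similar
  -> R2 @ bar 2 tick 0 v(2, 3): D4/F4 m3 -> E4/E5 P8 similar
  -> R3 @ bar 2 tick 0 v(1, 2): F4 above E4
  -> R7 @ bar 2 tick 0 v(3,): F4->E5 leap 11st
  -> R3 @ bar 2 tick 1 v(1, 2): F4 above E4
  -> R3 @ bar 2 tick 2 v(1, 2): F4 above E4
  -> R3 @ bar 2 tick 3 v(1, 2): F4 above E4
  -> R4 @ bar 3 tick 0 v(0, 1): G3/A3 M2 untreated
  -> R4 @ bar 3 tick 0 v(0, 2): G3/F4 m7 untreated
  -> R4 @ bar 3 tick 0 v(0, 3): G3/F4 m7 untreated
  -> R7 @ bar 3 tick 0 v(3,): E5->F4 leap 11st
  -> R2 @ bar 4 tick 0 v(0, 2): G3/F4 m7 -> B3/B4 P8 similar
  -> R2 @ bar 4 tick 0 v(1, 3): A3/F4 m6 -> G4/D5 P5 similar
  -> R7 @ bar 4 tick 0 v(1,): A3->G4 leap 10st
  -> R7 @ bar 4 tick 0 v(2,): F4->B4 leap 6st
  -> R8 @ bar 4 tick 0 v(0, 2): penult P8 not 3rd/6th
  -> R1 @ bar 5 tick 0 v(1, 3): G4/D5 P5 -> A4/E5 P5 similar
  -> R6 @ bar 5 tick 3 v(0, 2): closes on m3

(0, 0, R5, (0, 2))
(1, 0, R2, (0, 2))
(1, 0, R3, (1, 2))
(1, 0, R4, (0, 3))
(1, 0, R7, (2,))
(1, 0, R7, (3,))
(1, 1, R3, (1, 2))
(1, 2, R3, (1, 2))
(1, 3, R3, (1, 2))
(2, 0, R1, (0, 2))
(2, 0, R2, (0, 3))
(2, 0, R2, (2, 3))
(2, 0, R3, (1, 2))
(2, 0, R7, (3,))
(2, 1, R3, (1, 2))
(2, 2, R3, (1, 2))
(2, 3, R3, (1, 2))
(3, 0, R4, (0, 1))
(3, 0, R4, (0, 2))
(3, 0, R4, (0, 3))
(3, 0, R7, (3,))
(4, 0, R2, (0, 2))
(4, 0, R2, (1, 3))
(4, 0, R7, (1,))
(4, 0, R7, (2,))
(4, 0, R8, (0, 2))
(5, 0, R1, (1, 3))
(5, 3, R6, (0, 2))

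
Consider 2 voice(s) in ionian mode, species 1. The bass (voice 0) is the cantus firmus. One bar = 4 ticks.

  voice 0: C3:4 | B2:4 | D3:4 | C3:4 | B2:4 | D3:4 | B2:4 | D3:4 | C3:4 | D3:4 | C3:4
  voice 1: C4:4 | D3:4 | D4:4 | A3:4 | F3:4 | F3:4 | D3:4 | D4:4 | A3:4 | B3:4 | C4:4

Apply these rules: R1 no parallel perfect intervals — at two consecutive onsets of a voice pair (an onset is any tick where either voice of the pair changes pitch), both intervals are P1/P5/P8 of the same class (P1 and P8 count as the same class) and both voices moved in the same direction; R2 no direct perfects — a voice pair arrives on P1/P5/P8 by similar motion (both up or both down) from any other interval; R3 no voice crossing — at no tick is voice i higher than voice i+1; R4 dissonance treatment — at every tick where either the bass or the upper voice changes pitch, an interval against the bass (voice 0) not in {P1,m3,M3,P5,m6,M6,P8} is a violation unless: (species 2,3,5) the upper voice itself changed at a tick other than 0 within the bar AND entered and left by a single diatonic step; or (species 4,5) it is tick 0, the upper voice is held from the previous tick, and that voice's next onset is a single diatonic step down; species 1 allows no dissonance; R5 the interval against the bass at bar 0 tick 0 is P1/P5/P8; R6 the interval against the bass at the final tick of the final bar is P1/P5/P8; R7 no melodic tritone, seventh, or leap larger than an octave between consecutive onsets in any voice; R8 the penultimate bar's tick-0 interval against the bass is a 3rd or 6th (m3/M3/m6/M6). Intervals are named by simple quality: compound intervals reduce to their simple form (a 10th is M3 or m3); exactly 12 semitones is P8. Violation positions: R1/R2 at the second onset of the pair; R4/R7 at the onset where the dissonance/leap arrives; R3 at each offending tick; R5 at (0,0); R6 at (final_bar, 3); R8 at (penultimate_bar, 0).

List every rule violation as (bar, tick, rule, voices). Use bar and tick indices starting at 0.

bar 0: v0=C3 v1=C4 downbeat P8
bar 1: v0=B2 v1=D3 downbeat m3
bar 2: v0=D3 v1=D4 downbeat P8
bar 3: v0=C3 v1=A3 downbeat M6
bar 4: v0=B2 v1=F3 downbeat TT
bar 5: v0=D3 v1=F3 downbeat m3
bar 6: v0=B2 v1=D3 downbeat m3
bar 7: v0=D3 v1=D4 downbeat P8
bar 8: v0=C3 v1=A3 downbeat M6
bar 9: v0=D3 v1=B3 downbeat M6
bar 10: v0=C3 v1=C4 downbeat P8
  -> R7 @ bar 1 tick 0 v(1,): C4->D3 leap 10st
  -> R2 @ bar 2 tick 0 v(0, 1): B2/D3 m3 -> D3/D4 P8 similar
  -> R4 @ bar 4 tick 0 v(0, 1): B2/F3 TT untreated
  -> R2 @ bar 7 tick 0 v(0, 1): B2/D3 m3 -> D3/D4 P8 similar

(1, 0, R7, (1,))
(2, 0, R2, (0, 1))
(4, 0, R4, (0, 1))
(7, 0, R2, (0, 1))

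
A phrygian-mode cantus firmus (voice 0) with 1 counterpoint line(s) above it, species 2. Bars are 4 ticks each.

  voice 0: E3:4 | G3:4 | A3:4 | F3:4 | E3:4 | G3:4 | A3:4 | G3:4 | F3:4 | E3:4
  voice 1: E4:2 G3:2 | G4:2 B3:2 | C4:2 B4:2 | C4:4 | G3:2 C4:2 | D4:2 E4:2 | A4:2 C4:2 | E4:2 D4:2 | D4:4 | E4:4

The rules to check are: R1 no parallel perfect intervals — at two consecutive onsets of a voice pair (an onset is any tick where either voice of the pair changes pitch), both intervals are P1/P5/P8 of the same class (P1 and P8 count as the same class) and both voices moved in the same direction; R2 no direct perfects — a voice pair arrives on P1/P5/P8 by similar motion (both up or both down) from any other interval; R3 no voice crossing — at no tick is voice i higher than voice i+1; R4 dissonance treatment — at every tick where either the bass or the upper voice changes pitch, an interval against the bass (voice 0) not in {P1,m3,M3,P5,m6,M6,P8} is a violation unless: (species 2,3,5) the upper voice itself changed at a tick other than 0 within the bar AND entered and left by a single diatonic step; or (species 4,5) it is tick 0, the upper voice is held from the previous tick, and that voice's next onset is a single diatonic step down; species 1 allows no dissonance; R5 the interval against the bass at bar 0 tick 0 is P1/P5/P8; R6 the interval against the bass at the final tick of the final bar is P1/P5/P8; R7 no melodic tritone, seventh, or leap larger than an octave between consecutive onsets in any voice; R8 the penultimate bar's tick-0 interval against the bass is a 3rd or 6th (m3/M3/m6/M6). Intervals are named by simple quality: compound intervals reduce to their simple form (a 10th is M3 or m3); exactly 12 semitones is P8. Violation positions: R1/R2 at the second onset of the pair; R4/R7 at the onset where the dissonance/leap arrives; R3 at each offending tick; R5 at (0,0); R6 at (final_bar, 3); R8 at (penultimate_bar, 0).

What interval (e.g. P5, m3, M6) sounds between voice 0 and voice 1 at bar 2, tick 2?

voice 0=A3 voice 1=B4 -> M2

M2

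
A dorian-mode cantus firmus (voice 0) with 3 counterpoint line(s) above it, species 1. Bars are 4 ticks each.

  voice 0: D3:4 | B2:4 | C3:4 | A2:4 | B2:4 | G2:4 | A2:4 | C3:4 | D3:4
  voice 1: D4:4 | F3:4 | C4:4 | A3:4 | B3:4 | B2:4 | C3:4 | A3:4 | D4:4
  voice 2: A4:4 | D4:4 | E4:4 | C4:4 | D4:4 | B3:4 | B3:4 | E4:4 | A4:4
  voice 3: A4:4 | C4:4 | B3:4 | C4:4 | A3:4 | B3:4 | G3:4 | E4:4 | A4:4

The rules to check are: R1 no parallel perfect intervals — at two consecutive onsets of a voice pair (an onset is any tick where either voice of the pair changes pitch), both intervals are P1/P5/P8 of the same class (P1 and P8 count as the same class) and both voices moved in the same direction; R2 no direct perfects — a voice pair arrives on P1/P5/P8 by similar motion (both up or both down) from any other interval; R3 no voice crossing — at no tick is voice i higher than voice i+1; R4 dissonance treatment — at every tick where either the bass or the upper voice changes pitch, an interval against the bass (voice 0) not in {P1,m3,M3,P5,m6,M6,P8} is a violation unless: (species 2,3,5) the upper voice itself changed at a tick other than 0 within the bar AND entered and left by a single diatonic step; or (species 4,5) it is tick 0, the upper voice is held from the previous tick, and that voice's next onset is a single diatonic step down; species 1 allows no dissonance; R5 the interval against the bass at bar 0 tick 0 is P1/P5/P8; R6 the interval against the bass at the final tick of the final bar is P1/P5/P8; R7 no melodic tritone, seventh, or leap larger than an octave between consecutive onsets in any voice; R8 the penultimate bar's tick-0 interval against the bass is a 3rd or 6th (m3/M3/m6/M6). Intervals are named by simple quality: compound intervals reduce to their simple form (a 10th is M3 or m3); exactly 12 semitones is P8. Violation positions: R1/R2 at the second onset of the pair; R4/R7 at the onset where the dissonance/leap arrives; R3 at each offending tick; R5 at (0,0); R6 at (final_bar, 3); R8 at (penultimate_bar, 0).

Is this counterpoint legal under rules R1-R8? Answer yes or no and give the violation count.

bar 0: v0=D3 v1=D4 v2=A4 v3=A4 (P5)
bar 1: v0=B2 v1=F3 v2=D4 v3=C4 (m2)
bar 2: v0=C3 v1=C4 v2=E4 v3=B3 (M7)
bar 3: v0=A2 v1=A3 v2=C4 v3=C4 (m3)
bar 4: v0=B2 v1=B3 v2=D4 v3=A3 (m7)
bar 5: v0=G2 v1=B2 v2=B3 v3=B3 (M3)
bar 6: v0=A2 v1=C3 v2=B3 v3=G3 (m7)
bar 7: v0=C3 v1=A3 v2=E4 v3=E4 (M3)
bar 8: v0=D3 v1=D4 v2=A4 v3=A4 (P5)
  R1 @ bar1.0: D4/A4 P5 -> F3/C4 P5 similar
  R3 @ bar1.0: D4 above C4
  R4 @ bar1.0: B2/F3 TT untreated
  R4 @ bar1.0: B2/C4 m2 untreated
  R3 @ bar1.1: D4 above C4
  R3 @ bar1.2: D4 above C4
  R3 @ bar1.3: D4 above C4
  R2 @ bar2.0: B2/F3 TT -> C3/C4 P8 similar
  R3 @ bar2.0: E4 above B3
  R4 @ bar2.0: C3/B3 M7 untreated
  R3 @ bar2.1: E4 above B3
  R3 @ bar2.2: E4 above B3
  R3 @ bar2.3: E4 above B3
  R1 @ bar3.0: C3/C4 P8 -> A2/A3 P8 similar
  R1 @ bar4.0: A2/A3 P8 -> B2/B3 P8 similar
  R3 @ bar4.0: D4 above A3
  R4 @ bar4.0: B2/A3 m7 untreated
  R3 @ bar4.1: D4 above A3
  R3 @ bar4.2: D4 above A3
  R3 @ bar4.3: D4 above A3
  R2 @ bar5.0: B3/D4 m3 -> B2/B3 P8 similar
  R3 @ bar6.0: B3 above G3
  R4 @ bar6.0: A2/B3 M2 untreated
  R4 @ bar6.0: A2/G3 m7 untreated
  R3 @ bar6.1: B3 above G3
  R3 @ bar6.2: B3 above G3
  R3 @ bar6.3: B3 above G3
  R1 @ bar7.0: C3/G3 P5 -> A3/E4 P5 similar
  R2 @ bar7.0: C3/B3 M7 -> A3/E4 P5 similar
  R2 @ bar7.0: B3/G3 M3 -> E4/E4 P1 similar
  R1 @ bar8.0: A3/E4 P5 -> D4/A4 P5 similar
  R1 @ bar8.0: A3/E4 P5 -> D4/A4 P5 similar
  R1 @ bar8.0: E4/E4 P1 -> A4/A4 P1 similar
  R2 @ bar8.0: C3/A3 M6 -> D3/D4 P8 similar
  R2 @ bar8.0: C3/E4 M3 -> D3/A4 P5 similar
  R2 @ bar8.0: C3/E4 M3 -> D3/A4 P5 similar

No (36 violations)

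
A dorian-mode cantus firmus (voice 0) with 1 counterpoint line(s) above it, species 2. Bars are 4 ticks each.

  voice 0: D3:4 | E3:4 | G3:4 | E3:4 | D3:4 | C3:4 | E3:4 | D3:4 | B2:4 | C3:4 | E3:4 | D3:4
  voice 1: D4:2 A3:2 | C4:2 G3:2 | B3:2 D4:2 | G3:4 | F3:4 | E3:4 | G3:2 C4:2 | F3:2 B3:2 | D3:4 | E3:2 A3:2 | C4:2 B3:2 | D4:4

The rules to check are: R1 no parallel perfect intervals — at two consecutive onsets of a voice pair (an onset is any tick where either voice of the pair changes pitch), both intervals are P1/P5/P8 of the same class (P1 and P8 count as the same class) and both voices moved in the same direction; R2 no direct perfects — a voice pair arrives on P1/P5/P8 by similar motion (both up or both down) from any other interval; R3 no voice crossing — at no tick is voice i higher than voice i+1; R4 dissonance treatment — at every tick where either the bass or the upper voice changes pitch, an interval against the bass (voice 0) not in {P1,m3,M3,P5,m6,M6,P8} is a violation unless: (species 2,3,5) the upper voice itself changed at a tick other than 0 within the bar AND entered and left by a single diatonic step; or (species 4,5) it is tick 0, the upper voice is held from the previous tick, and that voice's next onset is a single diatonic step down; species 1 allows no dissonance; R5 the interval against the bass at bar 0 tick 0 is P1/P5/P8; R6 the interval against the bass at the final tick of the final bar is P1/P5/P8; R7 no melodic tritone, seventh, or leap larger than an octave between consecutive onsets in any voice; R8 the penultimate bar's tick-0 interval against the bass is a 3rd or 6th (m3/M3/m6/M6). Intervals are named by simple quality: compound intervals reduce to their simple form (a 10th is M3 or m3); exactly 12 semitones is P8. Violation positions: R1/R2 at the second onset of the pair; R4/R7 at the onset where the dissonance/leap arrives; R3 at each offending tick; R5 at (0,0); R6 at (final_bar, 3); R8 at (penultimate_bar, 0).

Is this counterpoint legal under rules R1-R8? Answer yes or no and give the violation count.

bar 0: v0=D3 v1=D4 (P8)
bar 1: v0=E3 v1=C4 (m6)
bar 2: v0=G3 v1=B3 (M3)
bar 3: v0=E3 v1=G3 (m3)
bar 4: v0=D3 v1=F3 (m3)
bar 5: v0=C3 v1=E3 (M3)
bar 6: v0=E3 v1=G3 (m3)
bar 7: v0=D3 v1=F3 (m3)
bar 8: v0=B2 v1=D3 (m3)
bar 9: v0=C3 v1=E3 (M3)
bar 10: v0=E3 v1=C4 (m6)
bar 11: v0=D3 v1=D4 (P8)
  R7 @ bar7.2: F3->B3 leap 6st

No (1 violations)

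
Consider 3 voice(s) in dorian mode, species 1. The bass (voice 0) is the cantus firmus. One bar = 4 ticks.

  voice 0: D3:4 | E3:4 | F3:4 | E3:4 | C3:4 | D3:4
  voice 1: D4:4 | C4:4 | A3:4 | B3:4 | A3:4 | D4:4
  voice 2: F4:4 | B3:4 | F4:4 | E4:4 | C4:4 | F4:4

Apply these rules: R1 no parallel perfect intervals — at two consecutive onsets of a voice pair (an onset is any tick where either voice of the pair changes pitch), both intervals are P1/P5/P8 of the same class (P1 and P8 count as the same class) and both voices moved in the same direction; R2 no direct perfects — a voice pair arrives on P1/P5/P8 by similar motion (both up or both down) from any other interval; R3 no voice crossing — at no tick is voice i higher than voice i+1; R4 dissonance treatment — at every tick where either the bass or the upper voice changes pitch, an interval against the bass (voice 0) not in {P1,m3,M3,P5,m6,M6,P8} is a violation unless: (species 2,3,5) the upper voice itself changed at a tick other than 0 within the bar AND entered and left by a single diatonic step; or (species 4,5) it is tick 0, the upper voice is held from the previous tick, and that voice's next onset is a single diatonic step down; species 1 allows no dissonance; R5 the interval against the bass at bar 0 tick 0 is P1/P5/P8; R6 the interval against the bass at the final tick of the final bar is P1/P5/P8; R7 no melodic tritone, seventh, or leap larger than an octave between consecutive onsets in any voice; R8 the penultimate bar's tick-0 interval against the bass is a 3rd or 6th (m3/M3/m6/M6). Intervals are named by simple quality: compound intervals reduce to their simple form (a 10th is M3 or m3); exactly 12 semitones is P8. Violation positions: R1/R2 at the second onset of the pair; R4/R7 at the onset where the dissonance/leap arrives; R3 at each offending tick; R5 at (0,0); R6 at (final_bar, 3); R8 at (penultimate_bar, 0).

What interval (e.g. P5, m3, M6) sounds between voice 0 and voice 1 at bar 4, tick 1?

M6

voice 0=C3 voice 1=A3 -> M6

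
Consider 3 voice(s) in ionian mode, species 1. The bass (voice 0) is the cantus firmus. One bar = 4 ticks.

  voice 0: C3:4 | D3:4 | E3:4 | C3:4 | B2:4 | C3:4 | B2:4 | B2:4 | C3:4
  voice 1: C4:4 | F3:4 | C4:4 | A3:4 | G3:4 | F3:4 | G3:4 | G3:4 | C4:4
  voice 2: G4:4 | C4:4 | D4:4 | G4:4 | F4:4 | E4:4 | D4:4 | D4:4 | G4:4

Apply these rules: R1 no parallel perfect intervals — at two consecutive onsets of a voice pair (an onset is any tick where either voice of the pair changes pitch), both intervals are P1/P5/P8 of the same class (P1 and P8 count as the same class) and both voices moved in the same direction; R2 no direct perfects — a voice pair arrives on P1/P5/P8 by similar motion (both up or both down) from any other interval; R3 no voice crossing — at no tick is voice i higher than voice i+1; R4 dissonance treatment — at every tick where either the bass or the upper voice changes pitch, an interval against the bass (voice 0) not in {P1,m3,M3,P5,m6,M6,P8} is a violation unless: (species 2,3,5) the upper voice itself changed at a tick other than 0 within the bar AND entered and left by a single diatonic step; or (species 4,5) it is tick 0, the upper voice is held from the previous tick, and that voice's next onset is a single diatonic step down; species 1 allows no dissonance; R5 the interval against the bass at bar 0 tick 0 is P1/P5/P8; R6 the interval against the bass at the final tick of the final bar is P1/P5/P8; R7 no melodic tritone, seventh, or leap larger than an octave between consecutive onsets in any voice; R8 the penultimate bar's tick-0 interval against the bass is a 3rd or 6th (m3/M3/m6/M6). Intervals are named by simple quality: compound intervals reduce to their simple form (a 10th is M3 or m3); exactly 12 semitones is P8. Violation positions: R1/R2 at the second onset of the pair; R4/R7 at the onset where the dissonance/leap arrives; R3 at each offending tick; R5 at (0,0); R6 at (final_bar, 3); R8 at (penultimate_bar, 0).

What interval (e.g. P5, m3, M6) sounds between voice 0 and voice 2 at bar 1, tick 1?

voice 0=D3 voice 2=C4 -> m7

m7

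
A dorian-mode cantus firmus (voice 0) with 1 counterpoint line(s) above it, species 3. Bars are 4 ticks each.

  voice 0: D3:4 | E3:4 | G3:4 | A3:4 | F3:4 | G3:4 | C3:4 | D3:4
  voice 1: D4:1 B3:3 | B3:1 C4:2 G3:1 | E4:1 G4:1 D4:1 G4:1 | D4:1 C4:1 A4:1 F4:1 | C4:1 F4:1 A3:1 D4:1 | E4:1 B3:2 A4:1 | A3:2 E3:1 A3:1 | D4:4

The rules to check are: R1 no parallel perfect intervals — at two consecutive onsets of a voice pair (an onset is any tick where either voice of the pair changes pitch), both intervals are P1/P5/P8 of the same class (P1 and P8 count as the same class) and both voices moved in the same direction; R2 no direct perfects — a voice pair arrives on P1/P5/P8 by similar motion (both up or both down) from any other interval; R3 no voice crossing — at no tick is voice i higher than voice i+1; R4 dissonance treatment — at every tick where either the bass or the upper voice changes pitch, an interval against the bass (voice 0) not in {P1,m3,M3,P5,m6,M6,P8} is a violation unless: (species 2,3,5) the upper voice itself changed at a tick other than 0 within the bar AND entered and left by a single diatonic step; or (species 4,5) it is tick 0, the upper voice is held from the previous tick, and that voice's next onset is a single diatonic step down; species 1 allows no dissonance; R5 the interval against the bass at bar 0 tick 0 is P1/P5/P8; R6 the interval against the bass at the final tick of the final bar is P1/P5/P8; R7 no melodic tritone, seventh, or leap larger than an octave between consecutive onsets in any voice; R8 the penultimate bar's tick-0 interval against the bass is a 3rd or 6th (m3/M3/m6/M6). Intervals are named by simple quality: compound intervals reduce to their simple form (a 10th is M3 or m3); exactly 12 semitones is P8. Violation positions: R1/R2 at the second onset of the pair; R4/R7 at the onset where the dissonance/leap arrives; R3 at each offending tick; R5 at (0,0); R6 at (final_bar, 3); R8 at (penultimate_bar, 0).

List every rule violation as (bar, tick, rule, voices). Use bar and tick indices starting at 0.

(3, 0, R4, (0, 1))
(4, 0, R2, (0, 1))
(5, 3, R4, (0, 1))
(5, 3, R7, (1,))
(7, 0, R2, (0, 1))

bar 0: v0=D3 v1=D4 downbeat P8
bar 1: v0=E3 v1=B3 downbeat P5
bar 2: v0=G3 v1=E4 downbeat M6
bar 3: v0=A3 v1=D4 downbeat P4
bar 4: v0=F3 v1=C4 downbeat P5
bar 5: v0=G3 v1=E4 downbeat M6
bar 6: v0=C3 v1=A3 downbeat M6
bar 7: v0=D3 v1=D4 downbeat P8
  -> R4 @ bar 3 tick 0 v(0, 1): A3/D4 P4 untreated
  -> R2 @ bar 4 tick 0 v(0, 1): A3/F4 m6 -> F3/C4 P5 similar
  -> R4 @ bar 5 tick 3 v(0, 1): G3/A4 M2 untreated
  -> R7 @ bar 5 tick 3 v(1,): B3->A4 leap 10st
  -> R2 @ bar 7 tick 0 v(0, 1): C3/A3 M6 -> D3/D4 P8 similar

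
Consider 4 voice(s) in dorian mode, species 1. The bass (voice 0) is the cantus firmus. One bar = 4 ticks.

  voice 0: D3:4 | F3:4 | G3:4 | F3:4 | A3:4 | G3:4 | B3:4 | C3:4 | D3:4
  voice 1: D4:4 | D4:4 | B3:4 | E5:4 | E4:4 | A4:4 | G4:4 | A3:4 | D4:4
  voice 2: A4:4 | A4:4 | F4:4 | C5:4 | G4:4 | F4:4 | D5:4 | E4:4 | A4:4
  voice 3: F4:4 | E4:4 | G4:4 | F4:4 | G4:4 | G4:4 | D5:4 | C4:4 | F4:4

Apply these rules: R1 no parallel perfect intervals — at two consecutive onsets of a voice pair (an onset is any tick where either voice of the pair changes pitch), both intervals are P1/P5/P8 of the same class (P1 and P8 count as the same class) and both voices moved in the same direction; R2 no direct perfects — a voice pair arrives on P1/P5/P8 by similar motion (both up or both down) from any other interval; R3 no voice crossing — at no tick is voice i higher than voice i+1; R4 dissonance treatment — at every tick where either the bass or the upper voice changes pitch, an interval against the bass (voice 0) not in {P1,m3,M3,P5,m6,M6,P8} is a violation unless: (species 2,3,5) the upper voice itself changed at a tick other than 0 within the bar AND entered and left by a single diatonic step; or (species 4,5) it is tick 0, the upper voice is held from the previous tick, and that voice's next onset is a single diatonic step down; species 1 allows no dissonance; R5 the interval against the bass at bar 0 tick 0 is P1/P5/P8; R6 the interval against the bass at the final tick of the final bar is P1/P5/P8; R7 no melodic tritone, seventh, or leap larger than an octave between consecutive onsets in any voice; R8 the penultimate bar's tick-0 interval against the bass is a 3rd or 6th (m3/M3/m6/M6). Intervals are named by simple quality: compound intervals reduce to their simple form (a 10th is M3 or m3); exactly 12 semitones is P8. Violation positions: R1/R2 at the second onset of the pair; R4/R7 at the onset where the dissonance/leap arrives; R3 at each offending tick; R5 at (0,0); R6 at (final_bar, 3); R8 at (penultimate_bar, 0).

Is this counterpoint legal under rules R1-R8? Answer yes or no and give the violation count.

No (51 violations)

bar 0: v0=D3 v1=D4 v2=A4 v3=F4 (m3)
bar 1: v0=F3 v1=D4 v2=A4 v3=E4 (M7)
bar 2: v0=G3 v1=B3 v2=F4 v3=G4 (P8)
bar 3: v0=F3 v1=E5 v2=C5 v3=F4 (P8)
bar 4: v0=A3 v1=E4 v2=G4 v3=G4 (m7)
bar 5: v0=G3 v1=A4 v2=F4 v3=G4 (P8)
bar 6: v0=B3 v1=G4 v2=D5 v3=D5 (m3)
bar 7: v0=C3 v1=A3 v2=E4 v3=C4 (P8)
bar 8: v0=D3 v1=D4 v2=A4 v3=F4 (m3)
  R3 @ bar0.0: A4 above F4
  R5 @ bar0.0: opens on m3
  R3 @ bar0.1: A4 above F4
  R3 @ bar0.2: A4 above F4
  R3 @ bar0.3: A4 above F4
  R3 @ bar1.0: A4 above E4
  R4 @ bar1.0: F3/E4 M7 untreated
  R3 @ bar1.1: A4 above E4
  R3 @ bar1.2: A4 above E4
  R3 @ bar1.3: A4 above E4
  R2 @ bar2.0: F3/E4 M7 -> G3/G4 P8 similar
  R4 @ bar2.0: G3/F4 m7 untreated
  R1 @ bar3.0: G3/G4 P8 -> F3/F4 P8 similar
  R3 @ bar3.0: E5 above C5
  R3 @ bar3.0: C5 above F4
  R4 @ bar3.0: F3/E5 M7 untreated
  R7 @ bar3.0: B3->E5 leap 17st
  R3 @ bar3.1: E5 above C5
  R3 @ bar3.1: C5 above F4
  R3 @ bar3.2: E5 above C5
  R3 @ bar3.2: C5 above F4
  R3 @ bar3.3: E5 above C5
  R3 @ bar3.3: C5 above F4
  R4 @ bar4.0: A3/G4 m7 untreated
  R4 @ bar4.0: A3/G4 m7 untreated
  R3 @ bar5.0: A4 above F4
  R4 @ bar5.0: G3/A4 M2 untreated
  R4 @ bar5.0: G3/F4 m7 untreated
  R3 @ bar5.1: A4 above F4
  R3 @ bar5.2: A4 above F4
  R3 @ bar5.3: A4 above F4
  R2 @ bar6.0: F4/G4 M2 -> D5/D5 P1 similar
  R1 @ bar7.0: G4/D5 P5 -> A3/E4 P5 similar
  R2 @ bar7.0: B3/D5 m3 -> C3/C4 P8 similar
  R3 @ bar7.0: E4 above C4
  R7 @ bar7.0: B3->C3 leap 11st
  R7 @ bar7.0: G4->A3 leap 10st
  R7 @ bar7.0: D5->E4 leap 10st
  R7 @ bar7.0: D5->C4 leap 14st
  R8 @ bar7.0: penult P8 not 3rd/6th
  R3 @ bar7.1: E4 above C4
  R3 @ bar7.2: E4 above C4
  R3 @ bar7.3: E4 above C4
  R1 @ bar8.0: A3/E4 P5 -> D4/A4 P5 similar
  R2 @ bar8.0: C3/A3 M6 -> D3/D4 P8 similar
  R2 @ bar8.0: C3/E4 M3 -> D3/A4 P5 similar
  R3 @ bar8.0: A4 above F4
  R3 @ bar8.1: A4 above F4
  R3 @ bar8.2: A4 above F4
  R3 @ bar8.3: A4 above F4
  R6 @ bar8.3: closes on m3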